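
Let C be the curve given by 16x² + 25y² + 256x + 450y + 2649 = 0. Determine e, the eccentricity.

e = 3/5

Collect terms: 16(x² + 16x) + 25(y² + 18y) = -2649
16(x + 8)² + 25(y + 9)² = -2649 + 1024 + 2025 = 400
Dividing both sides by 400: (x + 8)²/25 + (y + 9)²/16 = 1
Ellipse, center (-8, -9), major axis horizontal; a² = 25, b² = 16.
c² = a² - b² = 9, so c = 3.
e = c/a = 3/5.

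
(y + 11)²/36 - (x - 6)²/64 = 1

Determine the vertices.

(6, -17) and (6, -5)

Center (6, -11). The positive term is the y-term, so the transverse axis is vertical; a² = 36, b² = 64.
a = 6. Vertices at (h, k ± a).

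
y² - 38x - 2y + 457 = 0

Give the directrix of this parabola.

Only y is squared. Complete the square in y: (y - 1)² = 38(x - 12).
Vertex (12, 1); 4p = 38 so p = 19/2. Opens right.
Directrix is the vertical line x = h − p = 12 − (19/2) = 5/2.

x = 5/2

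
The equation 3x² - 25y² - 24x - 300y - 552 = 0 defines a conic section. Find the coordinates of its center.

Collect terms: 3(x² - 8x) -25(y² + 12y) = 552
Completing the square gives 3(x - 4)² -25(y + 6)² = 552 + 48 - 900 = -300.
Divide through by -300 to get (y + 6)²/12 - (x - 4)²/100 = 1.
Hyperbola with center (4, -6).

(4, -6)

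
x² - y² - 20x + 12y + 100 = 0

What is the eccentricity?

Group the x- and y-terms: (x² - 20x) -(y² - 12y) = -100
Complete the square: (x - 10)² -(y - 6)² = -100 + 100 - 36 = -36
Divide by -36: (y - 6)²/36 - (x - 10)²/36 = 1
Hyperbola, center (10, 6), transverse axis vertical; a² = 36, b² = 36.
c² = a² + b² = 72, so c = 6√2.
e = c/a = 6√2/6 = √2.

e = √2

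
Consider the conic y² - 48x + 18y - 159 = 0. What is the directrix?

x = -17

Only y is squared. Complete the square in y: (y + 9)² = 48(x + 5).
Vertex (-5, -9); 4p = 48 so p = 12. Opens right.
Directrix is the vertical line x = h − p = -5 − (12) = -17.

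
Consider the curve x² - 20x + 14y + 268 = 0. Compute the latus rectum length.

14

Only x is squared. Complete the square in x: (x - 10)² = -14(y + 12).
Vertex (10, -12); 4p = -14 so p = -7/2. Opens down.
Latus rectum length = |4p| = 14.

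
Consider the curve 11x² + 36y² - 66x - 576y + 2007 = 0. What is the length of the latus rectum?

Group: 11(x² - 6x) + 36(y² - 16y) = -2007
Completing the square gives 11(x - 3)² + 36(y - 8)² = -2007 + 99 + 2304 = 396.
Divide through by 396 to get (x - 3)²/36 + (y - 8)²/11 = 1.
Ellipse, center (3, 8), major axis horizontal; a² = 36, b² = 11.
Latus rectum length = 2b²/a = 2·11/6 = 11/3.

11/3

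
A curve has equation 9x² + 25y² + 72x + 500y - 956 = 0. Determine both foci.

Group the x- and y-terms: 9(x² + 8x) + 25(y² + 20y) = 956
Completing the square gives 9(x + 4)² + 25(y + 10)² = 956 + 144 + 2500 = 3600.
Divide by 3600: (x + 4)²/400 + (y + 10)²/144 = 1
Ellipse, center (-4, -10), major axis horizontal; a² = 400, b² = 144.
c² = a² - b² = 400 - 144 = 256, so c = 16.
Foci lie on the horizontal axis through the center: (h ± c, k).

(-20, -10) and (12, -10)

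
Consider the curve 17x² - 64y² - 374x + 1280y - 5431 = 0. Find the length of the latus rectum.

17/4

Group the x- and y-terms: 17(x² - 22x) -64(y² - 20y) = 5431
Complete the square: 17(x - 11)² -64(y - 10)² = 5431 + 2057 - 6400 = 1088
Dividing both sides by 1088: (x - 11)²/64 - (y - 10)²/17 = 1
Hyperbola, center (11, 10), transverse axis horizontal; a² = 64, b² = 17.
Latus rectum length = 2b²/a = 2·17/8 = 17/4.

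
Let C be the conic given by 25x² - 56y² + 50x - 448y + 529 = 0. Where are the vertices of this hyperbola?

Group the x- and y-terms: 25(x² + 2x) -56(y² + 8y) = -529
Complete the square: 25(x + 1)² -56(y + 4)² = -529 + 25 - 896 = -1400
Divide by -1400: (y + 4)²/25 - (x + 1)²/56 = 1
Hyperbola, center (-1, -4), transverse axis vertical; a² = 25, b² = 56.
a = 5. Vertices at (h, k ± a).

(-1, -9) and (-1, 1)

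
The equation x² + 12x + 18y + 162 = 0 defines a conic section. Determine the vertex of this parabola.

Only x is squared. Complete the square in x: (x + 6)² = -18(y + 7).
Vertex (-6, -7); 4p = -18 so p = -9/2. Opens down.

(-6, -7)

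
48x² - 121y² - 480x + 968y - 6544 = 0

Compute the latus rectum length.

Group: 48(x² - 10x) -121(y² - 8y) = 6544
Complete the square: 48(x - 5)² -121(y - 4)² = 6544 + 1200 - 1936 = 5808
Divide through by 5808 to get (x - 5)²/121 - (y - 4)²/48 = 1.
Hyperbola, center (5, 4), transverse axis horizontal; a² = 121, b² = 48.
Latus rectum length = 2b²/a = 2·48/11 = 96/11.

96/11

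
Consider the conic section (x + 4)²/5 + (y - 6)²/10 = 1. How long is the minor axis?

2√5

Center (-4, 6). The larger denominator 10 sits under the y-term, so the major axis is vertical; a² = 10, b² = 5.
b² = 5 so b = √5; the minor axis has length 2b = 2√5.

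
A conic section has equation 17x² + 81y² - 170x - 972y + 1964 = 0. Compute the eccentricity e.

e = 8/9

Group the x- and y-terms: 17(x² - 10x) + 81(y² - 12y) = -1964
Complete the square: 17(x - 5)² + 81(y - 6)² = -1964 + 425 + 2916 = 1377
Divide through by 1377 to get (x - 5)²/81 + (y - 6)²/17 = 1.
Ellipse, center (5, 6), major axis horizontal; a² = 81, b² = 17.
c² = a² - b² = 64, so c = 8.
e = c/a = 8/9.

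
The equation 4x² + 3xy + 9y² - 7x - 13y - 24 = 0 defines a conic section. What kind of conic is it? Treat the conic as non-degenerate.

A = 4, B = 3, C = 9.
Discriminant B² − 4AC = 3² − 4·4·9 = -135.
B² − 4AC < 0 ⇒ ellipse.

ellipse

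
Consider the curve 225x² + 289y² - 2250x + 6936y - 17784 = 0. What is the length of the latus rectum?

Collect terms: 225(x² - 10x) + 289(y² + 24y) = 17784
225(x - 5)² + 289(y + 12)² = 17784 + 5625 + 41616 = 65025
Divide by 65025: (x - 5)²/289 + (y + 12)²/225 = 1
Ellipse, center (5, -12), major axis horizontal; a² = 289, b² = 225.
Latus rectum length = 2b²/a = 2·225/17 = 450/17.

450/17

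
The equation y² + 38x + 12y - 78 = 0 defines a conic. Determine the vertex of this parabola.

(3, -6)

Only y is squared. Complete the square in y: (y + 6)² = -38(x - 3).
Vertex (3, -6); 4p = -38 so p = -19/2. Opens left.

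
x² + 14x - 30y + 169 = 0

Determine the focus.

(-7, 23/2)

Only x is squared. Complete the square in x: (x + 7)² = 30(y - 4).
Vertex (-7, 4); 4p = 30 so p = 15/2. Opens up.
Focus is p units from the vertex along the axis: (h, k + p).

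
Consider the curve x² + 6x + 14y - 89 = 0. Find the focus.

Only x is squared. Complete the square in x: (x + 3)² = -14(y - 7).
Vertex (-3, 7); 4p = -14 so p = -7/2. Opens down.
Focus is p units from the vertex along the axis: (h, k + p).

(-3, 7/2)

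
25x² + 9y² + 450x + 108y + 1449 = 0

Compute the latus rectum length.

Rearranging, 25(x² + 18x) + 9(y² + 12y) = -1449.
Complete the square in x and y: 25(x + 9)² + 9(y + 6)² = -1449 + 2025 + 324 = 900
Divide through by 900 to get (x + 9)²/36 + (y + 6)²/100 = 1.
Ellipse, center (-9, -6), major axis vertical; a² = 100, b² = 36.
Latus rectum length = 2b²/a = 2·36/10 = 36/5.

36/5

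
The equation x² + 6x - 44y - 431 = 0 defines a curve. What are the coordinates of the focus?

(-3, 1)

Only x is squared. Complete the square in x: (x + 3)² = 44(y + 10).
Vertex (-3, -10); 4p = 44 so p = 11. Opens up.
Focus is p units from the vertex along the axis: (h, k + p).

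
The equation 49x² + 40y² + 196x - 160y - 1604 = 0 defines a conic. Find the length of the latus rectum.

80/7

49(x² + 4x) + 40(y² - 4y) = 1604
Complete the square in x and y: 49(x + 2)² + 40(y - 2)² = 1604 + 196 + 160 = 1960
Divide by 1960: (x + 2)²/40 + (y - 2)²/49 = 1
Ellipse, center (-2, 2), major axis vertical; a² = 49, b² = 40.
Latus rectum length = 2b²/a = 2·40/7 = 80/7.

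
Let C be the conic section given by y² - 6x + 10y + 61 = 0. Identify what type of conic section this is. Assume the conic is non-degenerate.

No xy term. Coefficients of x² and y² are A = 0, C = 1.
Exactly one squared variable ⇒ parabola.

parabola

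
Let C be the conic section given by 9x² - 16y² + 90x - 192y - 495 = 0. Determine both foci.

(-10, -6) and (0, -6)

Rearranging, 9(x² + 10x) -16(y² + 12y) = 495.
Completing the square gives 9(x + 5)² -16(y + 6)² = 495 + 225 - 576 = 144.
Divide through by 144 to get (x + 5)²/16 - (y + 6)²/9 = 1.
Hyperbola, center (-5, -6), transverse axis horizontal; a² = 16, b² = 9.
c² = a² + b² = 16 + 9 = 25, so c = 5.
Foci lie on the horizontal axis through the center: (h ± c, k).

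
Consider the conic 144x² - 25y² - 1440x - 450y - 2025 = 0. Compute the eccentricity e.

144(x² - 10x) -25(y² + 18y) = 2025
144(x - 5)² -25(y + 9)² = 2025 + 3600 - 2025 = 3600
Dividing both sides by 3600: (x - 5)²/25 - (y + 9)²/144 = 1
Hyperbola, center (5, -9), transverse axis horizontal; a² = 25, b² = 144.
c² = a² + b² = 169, so c = 13.
e = c/a = 13/5.

e = 13/5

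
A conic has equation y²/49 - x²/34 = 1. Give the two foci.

(0, 0 - √83) and (0, 0 + √83)

Center (0, 0). The positive term is the y-term, so the transverse axis is vertical; a² = 49, b² = 34.
c² = a² + b² = 49 + 34 = 83, so c = √83.
Foci lie on the vertical axis through the center: (h, k ± c).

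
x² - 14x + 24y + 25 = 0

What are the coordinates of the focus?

(7, -5)

Only x is squared. Complete the square in x: (x - 7)² = -24(y - 1).
Vertex (7, 1); 4p = -24 so p = -6. Opens down.
Focus is p units from the vertex along the axis: (h, k + p).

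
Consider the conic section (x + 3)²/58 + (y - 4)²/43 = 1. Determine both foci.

(-3 - √15, 4) and (-3 + √15, 4)

Center (-3, 4). The larger denominator 58 sits under the x-term, so the major axis is horizontal; a² = 58, b² = 43.
c² = a² - b² = 58 - 43 = 15, so c = √15.
Foci lie on the horizontal axis through the center: (h ± c, k).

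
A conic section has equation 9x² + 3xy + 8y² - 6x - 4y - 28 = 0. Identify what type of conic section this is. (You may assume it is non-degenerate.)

A = 9, B = 3, C = 8.
Discriminant B² − 4AC = 3² − 4·9·8 = -279.
B² − 4AC < 0 ⇒ ellipse.

ellipse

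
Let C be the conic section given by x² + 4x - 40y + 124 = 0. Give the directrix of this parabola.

y = -7

Only x is squared. Complete the square in x: (x + 2)² = 40(y - 3).
Vertex (-2, 3); 4p = 40 so p = 10. Opens up.
Directrix is the horizontal line y = k − p = 3 − (10) = -7.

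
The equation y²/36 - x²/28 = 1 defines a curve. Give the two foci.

Center (0, 0). The positive term is the y-term, so the transverse axis is vertical; a² = 36, b² = 28.
c² = a² + b² = 36 + 28 = 64, so c = 8.
Foci lie on the vertical axis through the center: (h, k ± c).

(0, -8) and (0, 8)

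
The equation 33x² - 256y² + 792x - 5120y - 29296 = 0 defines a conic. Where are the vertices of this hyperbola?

Rearranging, 33(x² + 24x) -256(y² + 20y) = 29296.
Completing the square gives 33(x + 12)² -256(y + 10)² = 29296 + 4752 - 25600 = 8448.
Dividing both sides by 8448: (x + 12)²/256 - (y + 10)²/33 = 1
Hyperbola, center (-12, -10), transverse axis horizontal; a² = 256, b² = 33.
a = 16. Vertices at (h ± a, k).

(-28, -10) and (4, -10)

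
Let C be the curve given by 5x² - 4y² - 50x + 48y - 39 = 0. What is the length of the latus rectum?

5

Group: 5(x² - 10x) -4(y² - 12y) = 39
Completing the square gives 5(x - 5)² -4(y - 6)² = 39 + 125 - 144 = 20.
Dividing both sides by 20: (x - 5)²/4 - (y - 6)²/5 = 1
Hyperbola, center (5, 6), transverse axis horizontal; a² = 4, b² = 5.
Latus rectum length = 2b²/a = 2·5/2 = 5.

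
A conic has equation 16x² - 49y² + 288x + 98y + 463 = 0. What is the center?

(-9, 1)

Rearranging, 16(x² + 18x) -49(y² - 2y) = -463.
Complete the square in x and y: 16(x + 9)² -49(y - 1)² = -463 + 1296 - 49 = 784
Divide by 784: (x + 9)²/49 - (y - 1)²/16 = 1
Hyperbola with center (-9, 1).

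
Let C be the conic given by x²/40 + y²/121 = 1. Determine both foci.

Center (0, 0). The larger denominator 121 sits under the y-term, so the major axis is vertical; a² = 121, b² = 40.
c² = a² - b² = 121 - 40 = 81, so c = 9.
Foci lie on the vertical axis through the center: (h, k ± c).

(0, -9) and (0, 9)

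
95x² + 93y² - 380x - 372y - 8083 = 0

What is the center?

(2, 2)

Collect terms: 95(x² - 4x) + 93(y² - 4y) = 8083
Complete the square in x and y: 95(x - 2)² + 93(y - 2)² = 8083 + 380 + 372 = 8835
Divide through by 8835 to get (x - 2)²/93 + (y - 2)²/95 = 1.
Ellipse with center (2, 2).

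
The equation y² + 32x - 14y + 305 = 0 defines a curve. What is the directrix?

x = 0

Only y is squared. Complete the square in y: (y - 7)² = -32(x + 8).
Vertex (-8, 7); 4p = -32 so p = -8. Opens left.
Directrix is the vertical line x = h − p = -8 − (-8) = 0.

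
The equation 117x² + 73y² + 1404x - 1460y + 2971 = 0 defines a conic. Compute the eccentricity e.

e = 2√143/39

Collect terms: 117(x² + 12x) + 73(y² - 20y) = -2971
117(x + 6)² + 73(y - 10)² = -2971 + 4212 + 7300 = 8541
Divide through by 8541 to get (x + 6)²/73 + (y - 10)²/117 = 1.
Ellipse, center (-6, 10), major axis vertical; a² = 117, b² = 73.
c² = a² - b² = 44, so c = 2√11.
e = c/a = 2√11/3√13 = 2√143/39.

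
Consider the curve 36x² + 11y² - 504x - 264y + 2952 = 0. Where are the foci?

Collect terms: 36(x² - 14x) + 11(y² - 24y) = -2952
36(x - 7)² + 11(y - 12)² = -2952 + 1764 + 1584 = 396
Dividing both sides by 396: (x - 7)²/11 + (y - 12)²/36 = 1
Ellipse, center (7, 12), major axis vertical; a² = 36, b² = 11.
c² = a² - b² = 36 - 11 = 25, so c = 5.
Foci lie on the vertical axis through the center: (h, k ± c).

(7, 7) and (7, 17)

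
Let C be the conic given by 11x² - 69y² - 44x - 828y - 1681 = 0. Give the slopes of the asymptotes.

Rearranging, 11(x² - 4x) -69(y² + 12y) = 1681.
Completing the square gives 11(x - 2)² -69(y + 6)² = 1681 + 44 - 2484 = -759.
Divide through by -759 to get (y + 6)²/11 - (x - 2)²/69 = 1.
Hyperbola, center (2, -6), transverse axis vertical; a² = 11, b² = 69.
For a vertical hyperbola the asymptotes have slope ±a/b.
Here that is ±√11/√69 = ±√759/69.

√759/69 and -√759/69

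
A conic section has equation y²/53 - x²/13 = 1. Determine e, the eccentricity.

Center (0, 0). The positive term is the y-term, so the transverse axis is vertical; a² = 53, b² = 13.
c² = a² + b² = 66, so c = √66.
e = c/a = √66/√53 = √3498/53.

e = √3498/53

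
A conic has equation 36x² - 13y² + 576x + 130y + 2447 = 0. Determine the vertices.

(-8, -1) and (-8, 11)

Group the x- and y-terms: 36(x² + 16x) -13(y² - 10y) = -2447
36(x + 8)² -13(y - 5)² = -2447 + 2304 - 325 = -468
Divide through by -468 to get (y - 5)²/36 - (x + 8)²/13 = 1.
Hyperbola, center (-8, 5), transverse axis vertical; a² = 36, b² = 13.
a = 6. Vertices at (h, k ± a).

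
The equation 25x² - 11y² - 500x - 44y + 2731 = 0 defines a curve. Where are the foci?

25(x² - 20x) -11(y² + 4y) = -2731
25(x - 10)² -11(y + 2)² = -2731 + 2500 - 44 = -275
Divide by -275: (y + 2)²/25 - (x - 10)²/11 = 1
Hyperbola, center (10, -2), transverse axis vertical; a² = 25, b² = 11.
c² = a² + b² = 25 + 11 = 36, so c = 6.
Foci lie on the vertical axis through the center: (h, k ± c).

(10, -8) and (10, 4)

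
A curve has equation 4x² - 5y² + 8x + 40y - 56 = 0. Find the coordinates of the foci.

Group: 4(x² + 2x) -5(y² - 8y) = 56
Complete the square: 4(x + 1)² -5(y - 4)² = 56 + 4 - 80 = -20
Divide by -20: (y - 4)²/4 - (x + 1)²/5 = 1
Hyperbola, center (-1, 4), transverse axis vertical; a² = 4, b² = 5.
c² = a² + b² = 4 + 5 = 9, so c = 3.
Foci lie on the vertical axis through the center: (h, k ± c).

(-1, 1) and (-1, 7)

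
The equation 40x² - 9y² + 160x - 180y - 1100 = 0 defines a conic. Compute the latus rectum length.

80/3

40(x² + 4x) -9(y² + 20y) = 1100
Complete the square: 40(x + 2)² -9(y + 10)² = 1100 + 160 - 900 = 360
Dividing both sides by 360: (x + 2)²/9 - (y + 10)²/40 = 1
Hyperbola, center (-2, -10), transverse axis horizontal; a² = 9, b² = 40.
Latus rectum length = 2b²/a = 2·40/3 = 80/3.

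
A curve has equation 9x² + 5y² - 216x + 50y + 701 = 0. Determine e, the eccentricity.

Group the x- and y-terms: 9(x² - 24x) + 5(y² + 10y) = -701
Completing the square gives 9(x - 12)² + 5(y + 5)² = -701 + 1296 + 125 = 720.
Divide by 720: (x - 12)²/80 + (y + 5)²/144 = 1
Ellipse, center (12, -5), major axis vertical; a² = 144, b² = 80.
c² = a² - b² = 64, so c = 8.
e = c/a = 8/12 = 2/3.

e = 2/3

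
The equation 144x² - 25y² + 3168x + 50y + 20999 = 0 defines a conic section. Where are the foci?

(-11, -12) and (-11, 14)

Collect terms: 144(x² + 22x) -25(y² - 2y) = -20999
Complete the square in x and y: 144(x + 11)² -25(y - 1)² = -20999 + 17424 - 25 = -3600
Divide by -3600: (y - 1)²/144 - (x + 11)²/25 = 1
Hyperbola, center (-11, 1), transverse axis vertical; a² = 144, b² = 25.
c² = a² + b² = 144 + 25 = 169, so c = 13.
Foci lie on the vertical axis through the center: (h, k ± c).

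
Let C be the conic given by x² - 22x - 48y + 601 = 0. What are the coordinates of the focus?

Only x is squared. Complete the square in x: (x - 11)² = 48(y - 10).
Vertex (11, 10); 4p = 48 so p = 12. Opens up.
Focus is p units from the vertex along the axis: (h, k + p).

(11, 22)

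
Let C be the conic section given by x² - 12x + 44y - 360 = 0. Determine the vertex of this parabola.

Only x is squared. Complete the square in x: (x - 6)² = -44(y - 9).
Vertex (6, 9); 4p = -44 so p = -11. Opens down.

(6, 9)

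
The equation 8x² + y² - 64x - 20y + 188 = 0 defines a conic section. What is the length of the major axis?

4√10

Rearranging, 8(x² - 8x) + (y² - 20y) = -188.
8(x - 4)² + (y - 10)² = -188 + 128 + 100 = 40
Divide by 40: (x - 4)²/5 + (y - 10)²/40 = 1
Ellipse, center (4, 10), major axis vertical; a² = 40, b² = 5.
a² = 40 so a = 2√10; the major axis has length 2a = 4√10.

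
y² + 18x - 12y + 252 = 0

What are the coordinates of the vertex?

(-12, 6)

Only y is squared. Complete the square in y: (y - 6)² = -18(x + 12).
Vertex (-12, 6); 4p = -18 so p = -9/2. Opens left.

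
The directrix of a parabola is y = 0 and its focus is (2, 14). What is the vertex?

The vertex is the midpoint between the focus and the directrix along the axis of symmetry.
Axis is vertical (directrix is horizontal). Vertex y-coordinate = (14 + 0)/2 = 7; x-coordinate = 2.

(2, 7)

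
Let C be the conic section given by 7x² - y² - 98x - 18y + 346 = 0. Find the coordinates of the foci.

(7, -9 - 4√6) and (7, -9 + 4√6)

Group: 7(x² - 14x) -(y² + 18y) = -346
7(x - 7)² -(y + 9)² = -346 + 343 - 81 = -84
Dividing both sides by -84: (y + 9)²/84 - (x - 7)²/12 = 1
Hyperbola, center (7, -9), transverse axis vertical; a² = 84, b² = 12.
c² = a² + b² = 84 + 12 = 96, so c = 4√6.
Foci lie on the vertical axis through the center: (h, k ± c).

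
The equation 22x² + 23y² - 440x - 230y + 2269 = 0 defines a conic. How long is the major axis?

22(x² - 20x) + 23(y² - 10y) = -2269
Completing the square gives 22(x - 10)² + 23(y - 5)² = -2269 + 2200 + 575 = 506.
Divide by 506: (x - 10)²/23 + (y - 5)²/22 = 1
Ellipse, center (10, 5), major axis horizontal; a² = 23, b² = 22.
a² = 23 so a = √23; the major axis has length 2a = 2√23.

2√23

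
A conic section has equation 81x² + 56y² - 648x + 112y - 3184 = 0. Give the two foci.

Group: 81(x² - 8x) + 56(y² + 2y) = 3184
Complete the square in x and y: 81(x - 4)² + 56(y + 1)² = 3184 + 1296 + 56 = 4536
Divide through by 4536 to get (x - 4)²/56 + (y + 1)²/81 = 1.
Ellipse, center (4, -1), major axis vertical; a² = 81, b² = 56.
c² = a² - b² = 81 - 56 = 25, so c = 5.
Foci lie on the vertical axis through the center: (h, k ± c).

(4, -6) and (4, 4)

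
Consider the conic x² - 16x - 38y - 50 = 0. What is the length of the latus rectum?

38

Only x is squared. Complete the square in x: (x - 8)² = 38(y + 3).
Vertex (8, -3); 4p = 38 so p = 19/2. Opens up.
Latus rectum length = |4p| = 38.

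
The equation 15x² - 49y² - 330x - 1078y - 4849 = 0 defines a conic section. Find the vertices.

Group: 15(x² - 22x) -49(y² + 22y) = 4849
Complete the square in x and y: 15(x - 11)² -49(y + 11)² = 4849 + 1815 - 5929 = 735
Dividing both sides by 735: (x - 11)²/49 - (y + 11)²/15 = 1
Hyperbola, center (11, -11), transverse axis horizontal; a² = 49, b² = 15.
a = 7. Vertices at (h ± a, k).

(4, -11) and (18, -11)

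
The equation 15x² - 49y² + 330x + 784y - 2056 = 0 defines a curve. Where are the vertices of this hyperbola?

(-18, 8) and (-4, 8)

Collect terms: 15(x² + 22x) -49(y² - 16y) = 2056
Complete the square in x and y: 15(x + 11)² -49(y - 8)² = 2056 + 1815 - 3136 = 735
Dividing both sides by 735: (x + 11)²/49 - (y - 8)²/15 = 1
Hyperbola, center (-11, 8), transverse axis horizontal; a² = 49, b² = 15.
a = 7. Vertices at (h ± a, k).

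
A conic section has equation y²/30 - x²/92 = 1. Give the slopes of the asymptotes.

Center (0, 0). The positive term is the y-term, so the transverse axis is vertical; a² = 30, b² = 92.
For a vertical hyperbola the asymptotes have slope ±a/b.
Here that is ±√30/2√23 = ±√690/46.

√690/46 and -√690/46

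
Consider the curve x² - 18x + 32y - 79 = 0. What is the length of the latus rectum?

32

Only x is squared. Complete the square in x: (x - 9)² = -32(y - 5).
Vertex (9, 5); 4p = -32 so p = -8. Opens down.
Latus rectum length = |4p| = 32.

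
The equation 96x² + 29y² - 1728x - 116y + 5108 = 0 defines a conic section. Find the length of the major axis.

8√6

Rearranging, 96(x² - 18x) + 29(y² - 4y) = -5108.
Complete the square: 96(x - 9)² + 29(y - 2)² = -5108 + 7776 + 116 = 2784
Divide by 2784: (x - 9)²/29 + (y - 2)²/96 = 1
Ellipse, center (9, 2), major axis vertical; a² = 96, b² = 29.
a² = 96 so a = 4√6; the major axis has length 2a = 8√6.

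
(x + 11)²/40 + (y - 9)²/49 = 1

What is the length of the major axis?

14

Center (-11, 9). The larger denominator 49 sits under the y-term, so the major axis is vertical; a² = 49, b² = 40.
a² = 49 so a = 7; the major axis has length 2a = 14.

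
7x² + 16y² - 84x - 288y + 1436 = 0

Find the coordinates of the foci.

(3, 9) and (9, 9)

Group: 7(x² - 12x) + 16(y² - 18y) = -1436
Complete the square in x and y: 7(x - 6)² + 16(y - 9)² = -1436 + 252 + 1296 = 112
Dividing both sides by 112: (x - 6)²/16 + (y - 9)²/7 = 1
Ellipse, center (6, 9), major axis horizontal; a² = 16, b² = 7.
c² = a² - b² = 16 - 7 = 9, so c = 3.
Foci lie on the horizontal axis through the center: (h ± c, k).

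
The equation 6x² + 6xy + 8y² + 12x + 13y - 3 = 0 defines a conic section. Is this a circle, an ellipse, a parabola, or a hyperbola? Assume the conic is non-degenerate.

ellipse

A = 6, B = 6, C = 8.
Discriminant B² − 4AC = 6² − 4·6·8 = -156.
B² − 4AC < 0 ⇒ ellipse.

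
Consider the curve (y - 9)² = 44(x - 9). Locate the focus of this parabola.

Vertex (9, 9); 4p = 44 so p = 11. Opens right.
Focus is p units from the vertex along the axis: (h + p, k).

(20, 9)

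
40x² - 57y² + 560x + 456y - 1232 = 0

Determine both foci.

(-7 - √97, 4) and (-7 + √97, 4)

Collect terms: 40(x² + 14x) -57(y² - 8y) = 1232
Completing the square gives 40(x + 7)² -57(y - 4)² = 1232 + 1960 - 912 = 2280.
Divide through by 2280 to get (x + 7)²/57 - (y - 4)²/40 = 1.
Hyperbola, center (-7, 4), transverse axis horizontal; a² = 57, b² = 40.
c² = a² + b² = 57 + 40 = 97, so c = √97.
Foci lie on the horizontal axis through the center: (h ± c, k).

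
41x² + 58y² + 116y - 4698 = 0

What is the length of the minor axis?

2√82

Group the x- and y-terms: 41x² + 58(y² + 2y) = 4698
Completing the square gives 41x² + 58(y + 1)² = 4698 + 0 + 58 = 4756.
Dividing both sides by 4756: x²/116 + (y + 1)²/82 = 1
Ellipse, center (0, -1), major axis horizontal; a² = 116, b² = 82.
b² = 82 so b = √82; the minor axis has length 2b = 2√82.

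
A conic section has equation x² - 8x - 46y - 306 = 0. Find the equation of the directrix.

y = -37/2

Only x is squared. Complete the square in x: (x - 4)² = 46(y + 7).
Vertex (4, -7); 4p = 46 so p = 23/2. Opens up.
Directrix is the horizontal line y = k − p = -7 − (23/2) = -37/2.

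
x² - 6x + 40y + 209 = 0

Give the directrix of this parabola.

y = 5

Only x is squared. Complete the square in x: (x - 3)² = -40(y + 5).
Vertex (3, -5); 4p = -40 so p = -10. Opens down.
Directrix is the horizontal line y = k − p = -5 − (-10) = 5.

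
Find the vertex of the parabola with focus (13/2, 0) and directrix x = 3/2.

(4, 0)

The vertex is the midpoint between the focus and the directrix along the axis of symmetry.
Axis is horizontal (directrix is vertical). Vertex x-coordinate = (13/2 + 3/2)/2 = 4; y-coordinate = 0.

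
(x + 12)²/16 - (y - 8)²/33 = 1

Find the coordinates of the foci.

(-19, 8) and (-5, 8)

Center (-12, 8). The positive term is the x-term, so the transverse axis is horizontal; a² = 16, b² = 33.
c² = a² + b² = 16 + 33 = 49, so c = 7.
Foci lie on the horizontal axis through the center: (h ± c, k).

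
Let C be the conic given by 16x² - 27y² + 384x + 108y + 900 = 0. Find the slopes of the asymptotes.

Group: 16(x² + 24x) -27(y² - 4y) = -900
16(x + 12)² -27(y - 2)² = -900 + 2304 - 108 = 1296
Divide through by 1296 to get (x + 12)²/81 - (y - 2)²/48 = 1.
Hyperbola, center (-12, 2), transverse axis horizontal; a² = 81, b² = 48.
For a horizontal hyperbola the asymptotes have slope ±b/a.
Here that is ±4√3/9.

4√3/9 and -4√3/9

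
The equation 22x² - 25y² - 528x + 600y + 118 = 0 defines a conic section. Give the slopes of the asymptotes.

Collect terms: 22(x² - 24x) -25(y² - 24y) = -118
Complete the square in x and y: 22(x - 12)² -25(y - 12)² = -118 + 3168 - 3600 = -550
Divide by -550: (y - 12)²/22 - (x - 12)²/25 = 1
Hyperbola, center (12, 12), transverse axis vertical; a² = 22, b² = 25.
For a vertical hyperbola the asymptotes have slope ±a/b.
Here that is ±√22/5.

√22/5 and -√22/5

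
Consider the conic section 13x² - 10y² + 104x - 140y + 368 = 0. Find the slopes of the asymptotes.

√130/10 and -√130/10

Rearranging, 13(x² + 8x) -10(y² + 14y) = -368.
Completing the square gives 13(x + 4)² -10(y + 7)² = -368 + 208 - 490 = -650.
Dividing both sides by -650: (y + 7)²/65 - (x + 4)²/50 = 1
Hyperbola, center (-4, -7), transverse axis vertical; a² = 65, b² = 50.
For a vertical hyperbola the asymptotes have slope ±a/b.
Here that is ±√65/5√2 = ±√130/10.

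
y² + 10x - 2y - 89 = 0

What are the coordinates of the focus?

Only y is squared. Complete the square in y: (y - 1)² = -10(x - 9).
Vertex (9, 1); 4p = -10 so p = -5/2. Opens left.
Focus is p units from the vertex along the axis: (h + p, k).

(13/2, 1)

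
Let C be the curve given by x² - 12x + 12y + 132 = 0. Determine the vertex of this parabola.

Only x is squared. Complete the square in x: (x - 6)² = -12(y + 8).
Vertex (6, -8); 4p = -12 so p = -3. Opens down.

(6, -8)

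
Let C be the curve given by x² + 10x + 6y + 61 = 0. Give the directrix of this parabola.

Only x is squared. Complete the square in x: (x + 5)² = -6(y + 6).
Vertex (-5, -6); 4p = -6 so p = -3/2. Opens down.
Directrix is the horizontal line y = k − p = -6 − (-3/2) = -9/2.

y = -9/2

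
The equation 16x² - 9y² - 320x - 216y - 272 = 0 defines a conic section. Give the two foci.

(0, -12) and (20, -12)

Group the x- and y-terms: 16(x² - 20x) -9(y² + 24y) = 272
16(x - 10)² -9(y + 12)² = 272 + 1600 - 1296 = 576
Divide by 576: (x - 10)²/36 - (y + 12)²/64 = 1
Hyperbola, center (10, -12), transverse axis horizontal; a² = 36, b² = 64.
c² = a² + b² = 36 + 64 = 100, so c = 10.
Foci lie on the horizontal axis through the center: (h ± c, k).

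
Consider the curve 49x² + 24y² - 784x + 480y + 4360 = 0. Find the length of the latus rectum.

48/7

Rearranging, 49(x² - 16x) + 24(y² + 20y) = -4360.
Complete the square in x and y: 49(x - 8)² + 24(y + 10)² = -4360 + 3136 + 2400 = 1176
Divide by 1176: (x - 8)²/24 + (y + 10)²/49 = 1
Ellipse, center (8, -10), major axis vertical; a² = 49, b² = 24.
Latus rectum length = 2b²/a = 2·24/7 = 48/7.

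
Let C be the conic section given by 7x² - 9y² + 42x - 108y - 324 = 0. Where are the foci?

Group the x- and y-terms: 7(x² + 6x) -9(y² + 12y) = 324
Complete the square: 7(x + 3)² -9(y + 6)² = 324 + 63 - 324 = 63
Divide by 63: (x + 3)²/9 - (y + 6)²/7 = 1
Hyperbola, center (-3, -6), transverse axis horizontal; a² = 9, b² = 7.
c² = a² + b² = 9 + 7 = 16, so c = 4.
Foci lie on the horizontal axis through the center: (h ± c, k).

(-7, -6) and (1, -6)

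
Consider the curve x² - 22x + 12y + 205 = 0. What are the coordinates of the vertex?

(11, -7)

Only x is squared. Complete the square in x: (x - 11)² = -12(y + 7).
Vertex (11, -7); 4p = -12 so p = -3. Opens down.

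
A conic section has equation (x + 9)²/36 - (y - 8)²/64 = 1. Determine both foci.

(-19, 8) and (1, 8)

Center (-9, 8). The positive term is the x-term, so the transverse axis is horizontal; a² = 36, b² = 64.
c² = a² + b² = 36 + 64 = 100, so c = 10.
Foci lie on the horizontal axis through the center: (h ± c, k).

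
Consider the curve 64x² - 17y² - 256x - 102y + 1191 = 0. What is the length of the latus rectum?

Rearranging, 64(x² - 4x) -17(y² + 6y) = -1191.
Complete the square in x and y: 64(x - 2)² -17(y + 3)² = -1191 + 256 - 153 = -1088
Dividing both sides by -1088: (y + 3)²/64 - (x - 2)²/17 = 1
Hyperbola, center (2, -3), transverse axis vertical; a² = 64, b² = 17.
Latus rectum length = 2b²/a = 2·17/8 = 17/4.

17/4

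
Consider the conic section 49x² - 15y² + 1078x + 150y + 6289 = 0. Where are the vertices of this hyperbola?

49(x² + 22x) -15(y² - 10y) = -6289
49(x + 11)² -15(y - 5)² = -6289 + 5929 - 375 = -735
Divide through by -735 to get (y - 5)²/49 - (x + 11)²/15 = 1.
Hyperbola, center (-11, 5), transverse axis vertical; a² = 49, b² = 15.
a = 7. Vertices at (h, k ± a).

(-11, -2) and (-11, 12)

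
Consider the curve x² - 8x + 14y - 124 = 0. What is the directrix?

y = 27/2

Only x is squared. Complete the square in x: (x - 4)² = -14(y - 10).
Vertex (4, 10); 4p = -14 so p = -7/2. Opens down.
Directrix is the horizontal line y = k − p = 10 − (-7/2) = 27/2.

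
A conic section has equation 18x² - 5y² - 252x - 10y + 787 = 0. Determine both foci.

(7 - √23, -1) and (7 + √23, -1)

Group: 18(x² - 14x) -5(y² + 2y) = -787
Complete the square in x and y: 18(x - 7)² -5(y + 1)² = -787 + 882 - 5 = 90
Dividing both sides by 90: (x - 7)²/5 - (y + 1)²/18 = 1
Hyperbola, center (7, -1), transverse axis horizontal; a² = 5, b² = 18.
c² = a² + b² = 5 + 18 = 23, so c = √23.
Foci lie on the horizontal axis through the center: (h ± c, k).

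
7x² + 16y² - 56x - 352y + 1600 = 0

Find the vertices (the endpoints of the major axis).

(-4, 11) and (12, 11)

Group: 7(x² - 8x) + 16(y² - 22y) = -1600
Complete the square: 7(x - 4)² + 16(y - 11)² = -1600 + 112 + 1936 = 448
Divide through by 448 to get (x - 4)²/64 + (y - 11)²/28 = 1.
Ellipse, center (4, 11), major axis horizontal; a² = 64, b² = 28.
a = 8. Vertices at (h ± a, k).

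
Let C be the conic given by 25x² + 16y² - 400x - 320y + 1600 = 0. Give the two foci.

(8, 4) and (8, 16)

Collect terms: 25(x² - 16x) + 16(y² - 20y) = -1600
Complete the square in x and y: 25(x - 8)² + 16(y - 10)² = -1600 + 1600 + 1600 = 1600
Divide through by 1600 to get (x - 8)²/64 + (y - 10)²/100 = 1.
Ellipse, center (8, 10), major axis vertical; a² = 100, b² = 64.
c² = a² - b² = 100 - 64 = 36, so c = 6.
Foci lie on the vertical axis through the center: (h, k ± c).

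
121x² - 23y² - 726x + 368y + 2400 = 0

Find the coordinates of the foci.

Group: 121(x² - 6x) -23(y² - 16y) = -2400
Complete the square: 121(x - 3)² -23(y - 8)² = -2400 + 1089 - 1472 = -2783
Divide by -2783: (y - 8)²/121 - (x - 3)²/23 = 1
Hyperbola, center (3, 8), transverse axis vertical; a² = 121, b² = 23.
c² = a² + b² = 121 + 23 = 144, so c = 12.
Foci lie on the vertical axis through the center: (h, k ± c).

(3, -4) and (3, 20)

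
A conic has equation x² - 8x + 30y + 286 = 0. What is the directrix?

Only x is squared. Complete the square in x: (x - 4)² = -30(y + 9).
Vertex (4, -9); 4p = -30 so p = -15/2. Opens down.
Directrix is the horizontal line y = k − p = -9 − (-15/2) = -3/2.

y = -3/2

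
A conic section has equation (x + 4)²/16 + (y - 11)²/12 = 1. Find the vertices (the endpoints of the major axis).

Center (-4, 11). The larger denominator 16 sits under the x-term, so the major axis is horizontal; a² = 16, b² = 12.
a = 4. Vertices at (h ± a, k).

(-8, 11) and (0, 11)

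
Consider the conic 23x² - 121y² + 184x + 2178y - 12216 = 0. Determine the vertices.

(-15, 9) and (7, 9)

Group the x- and y-terms: 23(x² + 8x) -121(y² - 18y) = 12216
Complete the square in x and y: 23(x + 4)² -121(y - 9)² = 12216 + 368 - 9801 = 2783
Divide through by 2783 to get (x + 4)²/121 - (y - 9)²/23 = 1.
Hyperbola, center (-4, 9), transverse axis horizontal; a² = 121, b² = 23.
a = 11. Vertices at (h ± a, k).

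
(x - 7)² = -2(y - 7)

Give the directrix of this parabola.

y = 15/2

Vertex (7, 7); 4p = -2 so p = -1/2. Opens down.
Directrix is the horizontal line y = k − p = 7 − (-1/2) = 15/2.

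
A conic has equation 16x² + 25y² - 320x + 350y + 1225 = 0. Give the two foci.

Group: 16(x² - 20x) + 25(y² + 14y) = -1225
16(x - 10)² + 25(y + 7)² = -1225 + 1600 + 1225 = 1600
Divide through by 1600 to get (x - 10)²/100 + (y + 7)²/64 = 1.
Ellipse, center (10, -7), major axis horizontal; a² = 100, b² = 64.
c² = a² - b² = 100 - 64 = 36, so c = 6.
Foci lie on the horizontal axis through the center: (h ± c, k).

(4, -7) and (16, -7)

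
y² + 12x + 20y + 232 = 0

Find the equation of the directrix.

Only y is squared. Complete the square in y: (y + 10)² = -12(x + 11).
Vertex (-11, -10); 4p = -12 so p = -3. Opens left.
Directrix is the vertical line x = h − p = -11 − (-3) = -8.

x = -8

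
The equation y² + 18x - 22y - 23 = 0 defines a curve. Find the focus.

Only y is squared. Complete the square in y: (y - 11)² = -18(x - 8).
Vertex (8, 11); 4p = -18 so p = -9/2. Opens left.
Focus is p units from the vertex along the axis: (h + p, k).

(7/2, 11)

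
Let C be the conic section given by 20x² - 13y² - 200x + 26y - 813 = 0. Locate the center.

Rearranging, 20(x² - 10x) -13(y² - 2y) = 813.
Completing the square gives 20(x - 5)² -13(y - 1)² = 813 + 500 - 13 = 1300.
Dividing both sides by 1300: (x - 5)²/65 - (y - 1)²/100 = 1
Hyperbola with center (5, 1).

(5, 1)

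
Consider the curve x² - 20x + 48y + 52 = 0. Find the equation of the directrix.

Only x is squared. Complete the square in x: (x - 10)² = -48(y - 1).
Vertex (10, 1); 4p = -48 so p = -12. Opens down.
Directrix is the horizontal line y = k − p = 1 − (-12) = 13.

y = 13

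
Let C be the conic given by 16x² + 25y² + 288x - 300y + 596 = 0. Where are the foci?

Group: 16(x² + 18x) + 25(y² - 12y) = -596
Complete the square: 16(x + 9)² + 25(y - 6)² = -596 + 1296 + 900 = 1600
Divide by 1600: (x + 9)²/100 + (y - 6)²/64 = 1
Ellipse, center (-9, 6), major axis horizontal; a² = 100, b² = 64.
c² = a² - b² = 100 - 64 = 36, so c = 6.
Foci lie on the horizontal axis through the center: (h ± c, k).

(-15, 6) and (-3, 6)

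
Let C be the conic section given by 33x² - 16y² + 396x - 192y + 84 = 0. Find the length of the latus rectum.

Group: 33(x² + 12x) -16(y² + 12y) = -84
Complete the square: 33(x + 6)² -16(y + 6)² = -84 + 1188 - 576 = 528
Divide by 528: (x + 6)²/16 - (y + 6)²/33 = 1
Hyperbola, center (-6, -6), transverse axis horizontal; a² = 16, b² = 33.
Latus rectum length = 2b²/a = 2·33/4 = 33/2.

33/2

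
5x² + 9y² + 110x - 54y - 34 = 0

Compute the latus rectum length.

5(x² + 22x) + 9(y² - 6y) = 34
Complete the square in x and y: 5(x + 11)² + 9(y - 3)² = 34 + 605 + 81 = 720
Divide through by 720 to get (x + 11)²/144 + (y - 3)²/80 = 1.
Ellipse, center (-11, 3), major axis horizontal; a² = 144, b² = 80.
Latus rectum length = 2b²/a = 2·80/12 = 40/3.

40/3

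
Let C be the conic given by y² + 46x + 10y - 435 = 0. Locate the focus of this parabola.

(-3/2, -5)

Only y is squared. Complete the square in y: (y + 5)² = -46(x - 10).
Vertex (10, -5); 4p = -46 so p = -23/2. Opens left.
Focus is p units from the vertex along the axis: (h + p, k).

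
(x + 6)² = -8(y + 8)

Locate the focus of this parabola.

(-6, -10)

Vertex (-6, -8); 4p = -8 so p = -2. Opens down.
Focus is p units from the vertex along the axis: (h, k + p).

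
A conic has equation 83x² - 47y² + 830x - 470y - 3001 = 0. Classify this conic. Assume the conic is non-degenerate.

No xy term. Coefficients of x² and y² are A = 83, C = -47.
A and C have opposite signs ⇒ hyperbola.

hyperbola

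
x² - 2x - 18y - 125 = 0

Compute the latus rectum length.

Only x is squared. Complete the square in x: (x - 1)² = 18(y + 7).
Vertex (1, -7); 4p = 18 so p = 9/2. Opens up.
Latus rectum length = |4p| = 18.

18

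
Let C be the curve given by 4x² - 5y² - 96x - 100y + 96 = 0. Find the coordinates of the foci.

Group the x- and y-terms: 4(x² - 24x) -5(y² + 20y) = -96
4(x - 12)² -5(y + 10)² = -96 + 576 - 500 = -20
Divide by -20: (y + 10)²/4 - (x - 12)²/5 = 1
Hyperbola, center (12, -10), transverse axis vertical; a² = 4, b² = 5.
c² = a² + b² = 4 + 5 = 9, so c = 3.
Foci lie on the vertical axis through the center: (h, k ± c).

(12, -13) and (12, -7)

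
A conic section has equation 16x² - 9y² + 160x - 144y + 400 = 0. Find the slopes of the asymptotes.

4/3 and -4/3

Group the x- and y-terms: 16(x² + 10x) -9(y² + 16y) = -400
Completing the square gives 16(x + 5)² -9(y + 8)² = -400 + 400 - 576 = -576.
Divide by -576: (y + 8)²/64 - (x + 5)²/36 = 1
Hyperbola, center (-5, -8), transverse axis vertical; a² = 64, b² = 36.
For a vertical hyperbola the asymptotes have slope ±a/b.
Here that is ±8/6 = ±4/3.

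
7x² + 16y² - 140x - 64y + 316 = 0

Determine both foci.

(4, 2) and (16, 2)

Rearranging, 7(x² - 20x) + 16(y² - 4y) = -316.
Complete the square in x and y: 7(x - 10)² + 16(y - 2)² = -316 + 700 + 64 = 448
Divide through by 448 to get (x - 10)²/64 + (y - 2)²/28 = 1.
Ellipse, center (10, 2), major axis horizontal; a² = 64, b² = 28.
c² = a² - b² = 64 - 28 = 36, so c = 6.
Foci lie on the horizontal axis through the center: (h ± c, k).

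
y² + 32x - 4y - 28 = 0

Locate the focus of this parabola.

(-7, 2)

Only y is squared. Complete the square in y: (y - 2)² = -32(x - 1).
Vertex (1, 2); 4p = -32 so p = -8. Opens left.
Focus is p units from the vertex along the axis: (h + p, k).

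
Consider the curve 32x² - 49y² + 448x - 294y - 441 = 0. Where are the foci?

Collect terms: 32(x² + 14x) -49(y² + 6y) = 441
Completing the square gives 32(x + 7)² -49(y + 3)² = 441 + 1568 - 441 = 1568.
Divide by 1568: (x + 7)²/49 - (y + 3)²/32 = 1
Hyperbola, center (-7, -3), transverse axis horizontal; a² = 49, b² = 32.
c² = a² + b² = 49 + 32 = 81, so c = 9.
Foci lie on the horizontal axis through the center: (h ± c, k).

(-16, -3) and (2, -3)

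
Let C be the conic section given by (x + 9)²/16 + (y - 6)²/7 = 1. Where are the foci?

Center (-9, 6). The larger denominator 16 sits under the x-term, so the major axis is horizontal; a² = 16, b² = 7.
c² = a² - b² = 16 - 7 = 9, so c = 3.
Foci lie on the horizontal axis through the center: (h ± c, k).

(-12, 6) and (-6, 6)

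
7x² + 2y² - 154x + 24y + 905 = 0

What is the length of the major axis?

Rearranging, 7(x² - 22x) + 2(y² + 12y) = -905.
Completing the square gives 7(x - 11)² + 2(y + 6)² = -905 + 847 + 72 = 14.
Divide through by 14 to get (x - 11)²/2 + (y + 6)²/7 = 1.
Ellipse, center (11, -6), major axis vertical; a² = 7, b² = 2.
a² = 7 so a = √7; the major axis has length 2a = 2√7.

2√7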